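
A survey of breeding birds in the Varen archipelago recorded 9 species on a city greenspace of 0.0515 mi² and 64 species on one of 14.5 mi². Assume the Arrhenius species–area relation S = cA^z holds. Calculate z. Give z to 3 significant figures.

0.348

Taking logs: ln S = ln c + z ln A, so z = (ln S₂ − ln S₁)/(ln A₂ − ln A₁).
z = ln(64/9) / ln(14.5/0.0515) = ln(7.111) / ln(281.6) = 1.9617 / 5.6403 = 0.3478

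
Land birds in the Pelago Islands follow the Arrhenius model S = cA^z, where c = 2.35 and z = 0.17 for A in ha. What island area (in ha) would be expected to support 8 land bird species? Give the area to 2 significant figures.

8 = 2.35 × A^0.17  ⇒  A^0.17 = 8/2.35 = 3.404
ln A = ln(3.404) / 0.17 = 1.2250 / 0.17 = 7.2060
A = e^7.2060 ≈ 1348 ha

1300 ha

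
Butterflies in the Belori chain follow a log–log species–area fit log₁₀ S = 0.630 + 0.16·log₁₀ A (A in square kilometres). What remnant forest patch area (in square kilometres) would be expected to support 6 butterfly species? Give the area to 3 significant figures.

8.43 square kilometres

6 = 4.266 × A^0.16  ⇒  A^0.16 = 6/4.266 = 1.407
ln A = ln(1.407) / 0.16 = 0.3411 / 0.16 = 2.1321
A = e^2.1321 ≈ 8.432 square kilometres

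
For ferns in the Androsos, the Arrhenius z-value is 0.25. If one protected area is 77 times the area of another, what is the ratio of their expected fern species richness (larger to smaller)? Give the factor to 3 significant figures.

2.96

S₂/S₁ = (A₂/A₁)^z = 77^0.25
ln(S₂/S₁) = 0.25 × ln 77 = 0.25 × 4.3438 = 1.0860
S₂/S₁ = e^1.0860 ≈ 2.962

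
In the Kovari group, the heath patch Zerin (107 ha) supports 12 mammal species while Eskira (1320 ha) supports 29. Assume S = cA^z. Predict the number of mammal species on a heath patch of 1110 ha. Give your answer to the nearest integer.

z = ln(29/12) / ln(1320/107) = 0.8824 / 2.5126 = 0.3512
c = 12 / 107^0.3512 = 12 / 5.161 = 2.325
S₃ = 2.325 × 1110^0.3512 = 2.325 × 11.74 ≈ 27.29

27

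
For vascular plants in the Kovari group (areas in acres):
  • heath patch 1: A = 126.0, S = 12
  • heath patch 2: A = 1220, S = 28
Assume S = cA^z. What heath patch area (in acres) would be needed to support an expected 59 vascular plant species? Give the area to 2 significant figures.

9000 acres

z = ln(28/12) / ln(1220/126) = 0.8473 / 2.2703 = 0.3732
c = 12 / 126^0.3732 = 12 / 6.08 = 1.974
A = (59/1.974)^(1/0.3732) ⇒ ln A = ln(29.89)/0.3732 = 9.1037
A = e^9.1037 ≈ 8989 acres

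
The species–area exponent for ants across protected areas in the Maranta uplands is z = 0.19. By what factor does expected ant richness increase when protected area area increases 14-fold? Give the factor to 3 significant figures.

1.65

S₂/S₁ = (A₂/A₁)^z = 14^0.19
ln(S₂/S₁) = 0.19 × ln 14 = 0.19 × 2.6391 = 0.5014
S₂/S₁ = e^0.5014 ≈ 1.651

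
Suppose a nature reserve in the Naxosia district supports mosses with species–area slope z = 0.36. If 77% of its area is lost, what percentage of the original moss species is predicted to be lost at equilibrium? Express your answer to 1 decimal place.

S_new/S_old = (A_new/A_old)^z = 0.23^0.36
= exp(0.36 × ln 0.23) = exp(0.36 × -1.4697) = exp(-0.5291) ≈ 0.5891
Fraction lost = 1 − 0.5891 = 0.4109

41.1%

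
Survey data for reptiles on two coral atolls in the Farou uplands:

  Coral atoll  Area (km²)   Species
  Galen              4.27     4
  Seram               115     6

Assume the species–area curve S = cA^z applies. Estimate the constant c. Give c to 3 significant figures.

z = ln(S₂/S₁) / ln(A₂/A₁) = ln(6/4) / ln(115/4.27) = 0.4055 / 3.2933 = 0.1231
c = S₁ / A₁^z = 4 / 4.27^0.1231 = 4 / 1.196 = 3.345

3.35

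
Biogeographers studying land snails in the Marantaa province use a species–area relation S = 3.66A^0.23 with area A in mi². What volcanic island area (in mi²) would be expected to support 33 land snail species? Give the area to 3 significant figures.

14200 mi²

33 = 3.66 × A^0.23  ⇒  A^0.23 = 33/3.66 = 9.016
ln A = ln(9.016) / 0.23 = 2.1990 / 0.23 = 9.5611
A = e^9.5611 ≈ 14201 mi²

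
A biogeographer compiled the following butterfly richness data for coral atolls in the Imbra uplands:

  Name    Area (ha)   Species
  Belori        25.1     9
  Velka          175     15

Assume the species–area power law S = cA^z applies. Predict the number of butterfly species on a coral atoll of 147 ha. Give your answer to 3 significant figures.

z = ln(15/9) / ln(175/25.1) = 0.5108 / 1.9419 = 0.2631
c = 9 / 25.1^0.2631 = 9 / 2.334 = 3.855
S₃ = 3.855 × 147^0.2631 = 3.855 × 3.716 ≈ 14.33

14.3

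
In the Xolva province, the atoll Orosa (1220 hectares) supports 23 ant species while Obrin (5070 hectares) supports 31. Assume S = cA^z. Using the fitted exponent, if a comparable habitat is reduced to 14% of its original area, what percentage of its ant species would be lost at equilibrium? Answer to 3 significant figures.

z = ln(31/23) / ln(5070/1220) = 0.2985 / 1.4245 = 0.2095
S_new/S_old = (A_new/A_old)^z = 0.14^0.2095 = exp(0.2095 × -1.9661) = 0.6623
Fraction lost = 1 − 0.6623 = 0.3377

33.8%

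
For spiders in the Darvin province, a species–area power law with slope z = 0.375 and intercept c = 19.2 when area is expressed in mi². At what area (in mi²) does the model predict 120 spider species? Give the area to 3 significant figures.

120 = 19.2 × A^0.375  ⇒  A^0.375 = 120/19.2 = 6.25
ln A = ln(6.25) / 0.375 = 1.8326 / 0.375 = 4.8869
A = e^4.8869 ≈ 132.5 mi²

133 mi²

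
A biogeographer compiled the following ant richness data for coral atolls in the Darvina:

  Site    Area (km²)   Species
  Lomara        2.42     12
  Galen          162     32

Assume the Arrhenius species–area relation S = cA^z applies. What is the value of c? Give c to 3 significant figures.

z = ln(S₂/S₁) / ln(A₂/A₁) = ln(32/12) / ln(162/2.42) = 0.9808 / 4.2038 = 0.2333
c = S₁ / A₁^z = 12 / 2.42^0.2333 = 12 / 1.229 = 9.764

9.76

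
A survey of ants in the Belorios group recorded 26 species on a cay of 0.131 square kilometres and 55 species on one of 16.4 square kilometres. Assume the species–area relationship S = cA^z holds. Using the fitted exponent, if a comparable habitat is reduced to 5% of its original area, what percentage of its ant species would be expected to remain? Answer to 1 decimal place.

z = ln(55/26) / ln(16.4/0.131) = 0.7492 / 4.8298 = 0.1551
S_new/S_old = (A_new/A_old)^z = 0.05^0.1551 = exp(0.1551 × -2.9957) = 0.6283

62.8%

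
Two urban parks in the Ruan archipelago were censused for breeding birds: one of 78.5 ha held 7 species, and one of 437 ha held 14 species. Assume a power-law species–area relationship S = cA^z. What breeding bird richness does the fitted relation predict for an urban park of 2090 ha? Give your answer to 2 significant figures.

26

z = ln(14/7) / ln(437/78.5) = 0.6931 / 1.7168 = 0.4037
c = 7 / 78.5^0.4037 = 7 / 5.821 = 1.202
S₃ = 1.202 × 2090^0.4037 = 1.202 × 21.9 ≈ 26.33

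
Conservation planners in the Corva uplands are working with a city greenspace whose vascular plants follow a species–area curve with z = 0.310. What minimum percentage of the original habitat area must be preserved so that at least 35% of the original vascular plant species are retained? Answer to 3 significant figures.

3.38%

Need (A_new/A_old)^0.31 = 0.35, so A_new/A_old = 0.35^(1/0.31) = 0.35^3.226
ln(A_new/A_old) = ln 0.35 / 0.31 = -1.0498 / 0.31 = -3.3865
A_new/A_old = e^-3.3865 ≈ 0.03383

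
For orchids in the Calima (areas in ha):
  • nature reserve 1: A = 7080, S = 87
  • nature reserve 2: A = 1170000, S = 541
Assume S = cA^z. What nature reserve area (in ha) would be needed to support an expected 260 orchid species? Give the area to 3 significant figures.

z = ln(541/87) / ln(1170000/7080) = 1.8275 / 5.1075 = 0.3578
c = 87 / 7080^0.3578 = 87 / 23.86 = 3.647
A = (260/3.647)^(1/0.3578) ⇒ ln A = ln(71.29)/0.3578 = 11.9247
A = e^11.9247 ≈ 150946 ha

151000 ha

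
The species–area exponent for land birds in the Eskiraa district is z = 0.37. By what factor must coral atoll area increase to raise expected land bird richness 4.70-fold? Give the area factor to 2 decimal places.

65.54

(A₂/A₁)^0.37 = 4.7, so A₂/A₁ = 4.7^(1/0.37) = 4.7^2.703
ln(A₂/A₁) = ln 4.7 / 0.37 = 1.5476 / 0.37 = 4.1826
A₂/A₁ = e^4.1826 ≈ 65.54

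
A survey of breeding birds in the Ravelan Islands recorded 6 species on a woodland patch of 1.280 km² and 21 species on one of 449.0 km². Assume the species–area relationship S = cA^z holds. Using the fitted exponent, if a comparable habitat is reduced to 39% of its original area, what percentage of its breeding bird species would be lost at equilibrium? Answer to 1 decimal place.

18.2%

z = ln(21/6) / ln(449/1.28) = 1.2528 / 5.8602 = 0.2138
S_new/S_old = (A_new/A_old)^z = 0.39^0.2138 = exp(0.2138 × -0.9416) = 0.8177
Fraction lost = 1 − 0.8177 = 0.1823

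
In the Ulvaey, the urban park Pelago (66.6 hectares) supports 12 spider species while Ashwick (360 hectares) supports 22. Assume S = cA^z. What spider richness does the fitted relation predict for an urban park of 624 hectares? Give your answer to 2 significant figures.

z = ln(22/12) / ln(360/66.6) = 0.6061 / 1.6874 = 0.3592
c = 12 / 66.6^0.3592 = 12 / 4.519 = 2.656
S₃ = 2.656 × 624^0.3592 = 2.656 × 10.09 ≈ 26.81

27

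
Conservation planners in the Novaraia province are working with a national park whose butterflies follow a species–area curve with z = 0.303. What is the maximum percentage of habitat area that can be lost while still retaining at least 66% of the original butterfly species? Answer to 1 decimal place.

Need (A_new/A_old)^0.303 = 0.66, so A_new/A_old = 0.66^(1/0.303) = 0.66^3.3
ln(A_new/A_old) = ln 0.66 / 0.303 = -0.4155 / 0.303 = -1.3713
A_new/A_old = e^-1.3713 ≈ 0.2538
Fraction that can be lost = 1 − 0.2538 = 0.7462

74.6%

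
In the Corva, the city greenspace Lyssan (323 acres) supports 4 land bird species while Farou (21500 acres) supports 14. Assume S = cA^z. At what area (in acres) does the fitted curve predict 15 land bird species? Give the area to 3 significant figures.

27100 acres

z = ln(14/4) / ln(21500/323) = 1.2528 / 4.1982 = 0.2984
c = 4 / 323^0.2984 = 4 / 5.607 = 0.7133
A = (15/0.7133)^(1/0.2984) ⇒ ln A = ln(21.03)/0.2984 = 10.2070
A = e^10.2070 ≈ 27092 acres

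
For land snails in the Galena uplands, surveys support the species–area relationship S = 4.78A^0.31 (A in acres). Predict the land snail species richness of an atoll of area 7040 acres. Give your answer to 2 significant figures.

75

S = 4.78 × 7040^0.31 = 4.78 × 15.59 ≈ 74.5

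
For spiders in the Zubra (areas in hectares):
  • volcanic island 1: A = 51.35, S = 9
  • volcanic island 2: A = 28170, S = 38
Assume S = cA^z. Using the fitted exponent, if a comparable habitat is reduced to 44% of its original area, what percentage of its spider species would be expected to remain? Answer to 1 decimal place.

z = ln(38/9) / ln(28170/51.35) = 1.4404 / 6.3073 = 0.2284
S_new/S_old = (A_new/A_old)^z = 0.44^0.2284 = exp(0.2284 × -0.8210) = 0.829

82.9%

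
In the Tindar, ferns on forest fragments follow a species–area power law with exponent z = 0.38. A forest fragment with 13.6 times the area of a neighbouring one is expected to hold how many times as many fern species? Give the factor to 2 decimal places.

2.70

S₂/S₁ = (A₂/A₁)^z = 13.6^0.38
ln(S₂/S₁) = 0.38 × ln 13.6 = 0.38 × 2.6101 = 0.9918
S₂/S₁ = e^0.9918 ≈ 2.696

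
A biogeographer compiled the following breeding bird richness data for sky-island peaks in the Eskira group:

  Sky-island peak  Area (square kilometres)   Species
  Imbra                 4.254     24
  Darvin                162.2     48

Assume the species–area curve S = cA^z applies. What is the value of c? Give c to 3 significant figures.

z = ln(S₂/S₁) / ln(A₂/A₁) = ln(48/24) / ln(162.2/4.254) = 0.6931 / 3.6410 = 0.1904
c = S₁ / A₁^z = 24 / 4.254^0.1904 = 24 / 1.317 = 18.22

18.2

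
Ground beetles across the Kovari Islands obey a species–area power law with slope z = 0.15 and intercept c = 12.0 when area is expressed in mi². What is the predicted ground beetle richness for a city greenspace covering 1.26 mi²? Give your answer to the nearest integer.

S = 12 × 1.26^0.15
ln S = ln 12 + 0.15 × ln 1.26 = 2.4849 + 0.15 × 0.2311 = 2.5196
S = e^2.5196 ≈ 12.42

12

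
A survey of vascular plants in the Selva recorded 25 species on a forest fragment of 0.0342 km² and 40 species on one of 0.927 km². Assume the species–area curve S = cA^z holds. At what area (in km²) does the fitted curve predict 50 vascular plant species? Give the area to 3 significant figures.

z = ln(40/25) / ln(0.927/0.0342) = 0.4700 / 3.2997 = 0.1424
c = 25 / 0.0342^0.1424 = 25 / 0.6183 = 40.43
A = (50/40.43)^(1/0.1424) ⇒ ln A = ln(1.237)/0.1424 = 1.4908
A = e^1.4908 ≈ 4.441 km²

4.44 km²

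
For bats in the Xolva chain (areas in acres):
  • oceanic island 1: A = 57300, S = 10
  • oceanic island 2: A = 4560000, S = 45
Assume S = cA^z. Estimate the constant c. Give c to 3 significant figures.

z = ln(S₂/S₁) / ln(A₂/A₁) = ln(45/10) / ln(4560000/57300) = 1.5041 / 4.3768 = 0.3436
c = S₁ / A₁^z = 10 / 57300^0.3436 = 10 / 43.17 = 0.2317

0.232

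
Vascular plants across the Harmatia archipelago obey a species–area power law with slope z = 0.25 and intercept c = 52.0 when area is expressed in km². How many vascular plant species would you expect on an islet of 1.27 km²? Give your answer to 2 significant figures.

S = 52 × 1.27^0.25
ln S = ln 52 + 0.25 × ln 1.27 = 3.9512 + 0.25 × 0.2390 = 4.0110
S = e^4.0110 ≈ 55.2

55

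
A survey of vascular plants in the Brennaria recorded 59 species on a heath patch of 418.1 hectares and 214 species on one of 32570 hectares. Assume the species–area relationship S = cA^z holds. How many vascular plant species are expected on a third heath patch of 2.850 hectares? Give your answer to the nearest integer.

13

z = ln(214/59) / ln(32570/418.1) = 1.2884 / 4.3554 = 0.2958
c = 59 / 418.1^0.2958 = 59 / 5.963 = 9.895
S₃ = 9.895 × 2.85^0.2958 = 9.895 × 1.363 ≈ 13.49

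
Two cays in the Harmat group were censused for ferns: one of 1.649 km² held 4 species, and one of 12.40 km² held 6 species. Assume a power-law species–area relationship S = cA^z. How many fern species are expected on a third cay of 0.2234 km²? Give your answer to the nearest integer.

z = ln(6/4) / ln(12.4/1.649) = 0.4055 / 2.0175 = 0.2010
c = 4 / 1.649^0.2010 = 4 / 1.106 = 3.617
S₃ = 3.617 × 0.2234^0.2010 = 3.617 × 0.7399 ≈ 2.677

3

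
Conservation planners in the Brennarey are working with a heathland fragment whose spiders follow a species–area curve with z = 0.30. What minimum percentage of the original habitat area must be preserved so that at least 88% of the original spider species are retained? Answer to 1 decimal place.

Need (A_new/A_old)^0.3 = 0.88, so A_new/A_old = 0.88^(1/0.3) = 0.88^3.333
ln(A_new/A_old) = ln 0.88 / 0.3 = -0.1278 / 0.3 = -0.4261
A_new/A_old = e^-0.4261 ≈ 0.653

65.3%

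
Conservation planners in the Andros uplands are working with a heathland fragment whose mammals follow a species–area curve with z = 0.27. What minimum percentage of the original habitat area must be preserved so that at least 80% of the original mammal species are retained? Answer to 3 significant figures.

Need (A_new/A_old)^0.27 = 0.8, so A_new/A_old = 0.8^(1/0.27) = 0.8^3.704
ln(A_new/A_old) = ln 0.8 / 0.27 = -0.2231 / 0.27 = -0.8265
A_new/A_old = e^-0.8265 ≈ 0.4376

43.8%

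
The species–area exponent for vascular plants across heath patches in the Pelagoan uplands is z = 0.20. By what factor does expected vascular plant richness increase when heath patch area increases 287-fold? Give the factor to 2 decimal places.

3.10

S₂/S₁ = (A₂/A₁)^z = 287^0.2
ln(S₂/S₁) = 0.2 × ln 287 = 0.2 × 5.6595 = 1.1319
S₂/S₁ = e^1.1319 ≈ 3.102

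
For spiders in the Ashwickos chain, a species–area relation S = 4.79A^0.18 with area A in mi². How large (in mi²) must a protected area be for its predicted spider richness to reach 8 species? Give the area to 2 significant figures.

8 = 4.79 × A^0.18  ⇒  A^0.18 = 8/4.79 = 1.67
ln A = ln(1.67) / 0.18 = 0.5129 / 0.18 = 2.8495
A = e^2.8495 ≈ 17.28 mi²

17 mi²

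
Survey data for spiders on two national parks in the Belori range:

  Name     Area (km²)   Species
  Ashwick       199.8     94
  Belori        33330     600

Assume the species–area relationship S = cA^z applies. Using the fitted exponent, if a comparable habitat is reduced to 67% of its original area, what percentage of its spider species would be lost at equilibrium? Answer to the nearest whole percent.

z = ln(600/94) / ln(33330/199.8) = 1.8536 / 5.1169 = 0.3623
S_new/S_old = (A_new/A_old)^z = 0.67^0.3623 = exp(0.3623 × -0.4005) = 0.865
Fraction lost = 1 − 0.865 = 0.135

14%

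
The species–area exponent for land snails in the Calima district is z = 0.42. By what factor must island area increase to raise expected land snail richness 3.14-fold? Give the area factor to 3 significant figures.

15.2

(A₂/A₁)^0.42 = 3.14, so A₂/A₁ = 3.14^(1/0.42) = 3.14^2.381
ln(A₂/A₁) = ln 3.14 / 0.42 = 1.1442 / 0.42 = 2.7243
A₂/A₁ = e^2.7243 ≈ 15.25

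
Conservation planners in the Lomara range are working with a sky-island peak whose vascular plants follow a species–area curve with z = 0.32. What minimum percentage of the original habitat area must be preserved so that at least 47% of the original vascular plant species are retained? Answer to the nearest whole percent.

9%

Need (A_new/A_old)^0.32 = 0.47, so A_new/A_old = 0.47^(1/0.32) = 0.47^3.125
ln(A_new/A_old) = ln 0.47 / 0.32 = -0.7550 / 0.32 = -2.3594
A_new/A_old = e^-2.3594 ≈ 0.09447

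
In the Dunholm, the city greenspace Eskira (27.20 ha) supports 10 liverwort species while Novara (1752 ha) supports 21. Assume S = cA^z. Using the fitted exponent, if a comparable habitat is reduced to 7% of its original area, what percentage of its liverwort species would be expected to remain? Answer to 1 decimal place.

62.3%

z = ln(21/10) / ln(1752/27.2) = 0.7419 / 4.1653 = 0.1781
S_new/S_old = (A_new/A_old)^z = 0.07^0.1781 = exp(0.1781 × -2.6593) = 0.6227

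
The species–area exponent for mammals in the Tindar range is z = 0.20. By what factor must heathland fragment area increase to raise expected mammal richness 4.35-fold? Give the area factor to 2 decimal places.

(A₂/A₁)^0.2 = 4.35, so A₂/A₁ = 4.35^(1/0.2) = 4.35^5
ln(A₂/A₁) = ln 4.35 / 0.2 = 1.4702 / 0.2 = 7.3509
A₂/A₁ = e^7.3509 ≈ 1558

1557.57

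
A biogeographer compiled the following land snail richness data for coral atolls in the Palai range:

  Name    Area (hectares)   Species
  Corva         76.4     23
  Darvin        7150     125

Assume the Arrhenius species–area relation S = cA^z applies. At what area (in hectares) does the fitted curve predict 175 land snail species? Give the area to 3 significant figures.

17600 hectares

z = ln(125/23) / ln(7150/76.4) = 1.6928 / 4.5389 = 0.3730
c = 23 / 76.4^0.3730 = 23 / 5.039 = 4.565
A = (175/4.565)^(1/0.3730) ⇒ ln A = ln(38.34)/0.3730 = 9.7770
A = e^9.7770 ≈ 17624 hectares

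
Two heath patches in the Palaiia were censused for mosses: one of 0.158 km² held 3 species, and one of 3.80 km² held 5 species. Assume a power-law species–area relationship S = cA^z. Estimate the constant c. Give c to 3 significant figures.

4.03

z = ln(S₂/S₁) / ln(A₂/A₁) = ln(5/3) / ln(3.8/0.158) = 0.5108 / 3.1802 = 0.1606
c = S₁ / A₁^z = 3 / 0.158^0.1606 = 3 / 0.7435 = 4.035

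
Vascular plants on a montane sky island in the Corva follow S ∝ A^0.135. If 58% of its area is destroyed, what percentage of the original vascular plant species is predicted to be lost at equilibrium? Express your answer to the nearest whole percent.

S_new/S_old = (A_new/A_old)^z = 0.42^0.135
= exp(0.135 × ln 0.42) = exp(0.135 × -0.8675) = exp(-0.1171) ≈ 0.8895
Fraction lost = 1 − 0.8895 = 0.1105

11%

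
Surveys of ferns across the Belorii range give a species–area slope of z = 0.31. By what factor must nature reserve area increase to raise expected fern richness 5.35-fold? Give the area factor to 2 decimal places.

(A₂/A₁)^0.31 = 5.35, so A₂/A₁ = 5.35^(1/0.31) = 5.35^3.226
ln(A₂/A₁) = ln 5.35 / 0.31 = 1.6771 / 0.31 = 5.4100
A₂/A₁ = e^5.4100 ≈ 223.6

223.63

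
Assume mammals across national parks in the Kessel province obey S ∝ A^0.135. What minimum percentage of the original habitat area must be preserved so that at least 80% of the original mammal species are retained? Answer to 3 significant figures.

Need (A_new/A_old)^0.135 = 0.8, so A_new/A_old = 0.8^(1/0.135) = 0.8^7.407
ln(A_new/A_old) = ln 0.8 / 0.135 = -0.2231 / 0.135 = -1.6529
A_new/A_old = e^-1.6529 ≈ 0.1915

19.1%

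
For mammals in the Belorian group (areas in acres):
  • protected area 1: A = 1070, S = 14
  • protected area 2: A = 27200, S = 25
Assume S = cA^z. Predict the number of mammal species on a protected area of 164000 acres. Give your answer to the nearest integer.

z = ln(25/14) / ln(27200/1070) = 0.5798 / 3.2356 = 0.1792
c = 14 / 1070^0.1792 = 14 / 3.49 = 4.011
S₃ = 4.011 × 164000^0.1792 = 4.011 × 8.6 ≈ 34.5

34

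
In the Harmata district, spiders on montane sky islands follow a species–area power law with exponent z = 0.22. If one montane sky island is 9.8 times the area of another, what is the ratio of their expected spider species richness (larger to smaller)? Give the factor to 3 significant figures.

S₂/S₁ = (A₂/A₁)^z = 9.8^0.22
ln(S₂/S₁) = 0.22 × ln 9.8 = 0.22 × 2.2824 = 0.5021
S₂/S₁ = e^0.5021 ≈ 1.652

1.65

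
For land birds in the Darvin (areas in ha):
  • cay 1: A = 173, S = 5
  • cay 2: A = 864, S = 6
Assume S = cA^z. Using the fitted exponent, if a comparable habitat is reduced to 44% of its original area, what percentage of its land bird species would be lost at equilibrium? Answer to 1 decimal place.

z = ln(6/5) / ln(864/173) = 0.1823 / 1.6083 = 0.1134
S_new/S_old = (A_new/A_old)^z = 0.44^0.1134 = exp(0.1134 × -0.8210) = 0.9111
Fraction lost = 1 − 0.9111 = 0.08887

8.9%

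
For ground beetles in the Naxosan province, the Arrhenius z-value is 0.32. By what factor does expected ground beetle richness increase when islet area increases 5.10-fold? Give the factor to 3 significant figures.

1.68

S₂/S₁ = (A₂/A₁)^z = 5.1^0.32
ln(S₂/S₁) = 0.32 × ln 5.1 = 0.32 × 1.6292 = 0.5214
S₂/S₁ = e^0.5214 ≈ 1.684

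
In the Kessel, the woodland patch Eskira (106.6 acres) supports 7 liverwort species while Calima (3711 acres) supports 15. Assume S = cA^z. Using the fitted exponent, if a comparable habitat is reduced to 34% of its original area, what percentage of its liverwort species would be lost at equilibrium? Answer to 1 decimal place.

20.7%

z = ln(15/7) / ln(3711/106.6) = 0.7621 / 3.5500 = 0.2147
S_new/S_old = (A_new/A_old)^z = 0.34^0.2147 = exp(0.2147 × -1.0788) = 0.7933
Fraction lost = 1 − 0.7933 = 0.2067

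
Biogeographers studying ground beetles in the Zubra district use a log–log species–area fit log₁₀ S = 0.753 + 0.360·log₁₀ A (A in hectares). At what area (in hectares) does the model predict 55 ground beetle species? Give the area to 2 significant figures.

550 hectares

55 = 5.662 × A^0.36  ⇒  A^0.36 = 55/5.662 = 9.713
ln A = ln(9.713) / 0.36 = 2.2735 / 0.36 = 6.3152
A = e^6.3152 ≈ 552.9 hectares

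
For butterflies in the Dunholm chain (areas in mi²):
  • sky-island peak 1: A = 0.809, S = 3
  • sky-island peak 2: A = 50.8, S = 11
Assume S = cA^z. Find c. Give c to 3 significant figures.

3.21

z = ln(S₂/S₁) / ln(A₂/A₁) = ln(11/3) / ln(50.8/0.809) = 1.2993 / 4.1399 = 0.3138
c = S₁ / A₁^z = 3 / 0.809^0.3138 = 3 / 0.9356 = 3.206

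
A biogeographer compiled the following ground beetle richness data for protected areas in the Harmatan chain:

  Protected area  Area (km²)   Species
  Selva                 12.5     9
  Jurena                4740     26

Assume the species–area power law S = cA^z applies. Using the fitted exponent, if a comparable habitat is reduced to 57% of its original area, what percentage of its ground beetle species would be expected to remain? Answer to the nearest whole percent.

90%

z = ln(26/9) / ln(4740/12.5) = 1.0609 / 5.9381 = 0.1787
S_new/S_old = (A_new/A_old)^z = 0.57^0.1787 = exp(0.1787 × -0.5621) = 0.9045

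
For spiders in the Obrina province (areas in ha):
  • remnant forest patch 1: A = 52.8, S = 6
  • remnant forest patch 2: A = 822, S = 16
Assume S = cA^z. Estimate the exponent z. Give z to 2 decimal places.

Taking logs: ln S = ln c + z ln A, so z = (ln S₂ − ln S₁)/(ln A₂ − ln A₁).
z = ln(16/6) / ln(822/52.8) = ln(2.667) / ln(15.57) = 0.9808 / 2.7452 = 0.3573

0.36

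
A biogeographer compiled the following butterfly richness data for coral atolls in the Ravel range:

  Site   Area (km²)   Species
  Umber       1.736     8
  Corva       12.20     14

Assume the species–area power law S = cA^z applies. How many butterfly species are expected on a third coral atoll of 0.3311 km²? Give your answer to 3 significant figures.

4.97

z = ln(14/8) / ln(12.2/1.736) = 0.5596 / 1.9499 = 0.2870
c = 8 / 1.736^0.2870 = 8 / 1.172 = 6.829
S₃ = 6.829 × 0.3311^0.2870 = 6.829 × 0.7282 ≈ 4.972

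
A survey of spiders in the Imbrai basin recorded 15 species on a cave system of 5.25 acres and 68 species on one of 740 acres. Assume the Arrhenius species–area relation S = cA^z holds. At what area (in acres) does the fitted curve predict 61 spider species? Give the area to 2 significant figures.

520 acres

z = ln(68/15) / ln(740/5.25) = 1.5115 / 4.9484 = 0.3054
c = 15 / 5.25^0.3054 = 15 / 1.659 = 9.039
A = (61/9.039)^(1/0.3054) ⇒ ln A = ln(6.748)/0.3054 = 6.2510
A = e^6.2510 ≈ 518.5 acres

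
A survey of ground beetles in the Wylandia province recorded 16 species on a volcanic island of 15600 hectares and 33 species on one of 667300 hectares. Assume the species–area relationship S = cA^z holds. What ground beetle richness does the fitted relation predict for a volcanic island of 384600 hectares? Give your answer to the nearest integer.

z = ln(33/16) / ln(667300/15600) = 0.7239 / 3.7560 = 0.1927
c = 16 / 15600^0.1927 = 16 / 6.429 = 2.489
S₃ = 2.489 × 384600^0.1927 = 2.489 × 11.92 ≈ 29.67

30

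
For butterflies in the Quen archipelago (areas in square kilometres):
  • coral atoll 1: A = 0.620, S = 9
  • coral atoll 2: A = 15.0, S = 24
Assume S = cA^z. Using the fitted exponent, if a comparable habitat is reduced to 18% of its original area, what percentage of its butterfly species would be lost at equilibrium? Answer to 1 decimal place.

41.0%

z = ln(24/9) / ln(15/0.62) = 0.9808 / 3.1861 = 0.3078
S_new/S_old = (A_new/A_old)^z = 0.18^0.3078 = exp(0.3078 × -1.7148) = 0.5898
Fraction lost = 1 − 0.5898 = 0.4102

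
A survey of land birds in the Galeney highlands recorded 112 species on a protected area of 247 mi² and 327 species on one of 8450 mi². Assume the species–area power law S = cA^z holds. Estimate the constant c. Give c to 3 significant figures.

21.1

z = ln(S₂/S₁) / ln(A₂/A₁) = ln(327/112) / ln(8450/247) = 1.0715 / 3.5325 = 0.3033
c = S₁ / A₁^z = 112 / 247^0.3033 = 112 / 5.318 = 21.06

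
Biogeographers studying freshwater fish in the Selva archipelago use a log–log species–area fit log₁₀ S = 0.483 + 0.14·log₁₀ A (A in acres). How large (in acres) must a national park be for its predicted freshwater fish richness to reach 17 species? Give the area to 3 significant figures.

218000 acres

17 = 3.041 × A^0.14  ⇒  A^0.14 = 17/3.041 = 5.59
ln A = ln(5.59) / 0.14 = 1.7211 / 0.14 = 12.2933
A = e^12.2933 ≈ 218233 acres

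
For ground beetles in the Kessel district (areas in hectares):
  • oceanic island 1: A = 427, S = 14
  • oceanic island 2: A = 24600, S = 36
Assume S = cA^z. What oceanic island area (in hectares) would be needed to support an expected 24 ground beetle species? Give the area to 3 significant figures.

4320 hectares

z = ln(36/14) / ln(24600/427) = 0.9445 / 4.0537 = 0.2330
c = 14 / 427^0.2330 = 14 / 4.101 = 3.414
A = (24/3.414)^(1/0.2330) ⇒ ln A = ln(7.03)/0.2330 = 8.3702
A = e^8.3702 ≈ 4317 hectares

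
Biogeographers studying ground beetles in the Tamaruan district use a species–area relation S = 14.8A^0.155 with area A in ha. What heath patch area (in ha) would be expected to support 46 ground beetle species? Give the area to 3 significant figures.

1500 ha

46 = 14.8 × A^0.155  ⇒  A^0.155 = 46/14.8 = 3.108
ln A = ln(3.108) / 0.155 = 1.1340 / 0.155 = 7.3162
A = e^7.3162 ≈ 1505 ha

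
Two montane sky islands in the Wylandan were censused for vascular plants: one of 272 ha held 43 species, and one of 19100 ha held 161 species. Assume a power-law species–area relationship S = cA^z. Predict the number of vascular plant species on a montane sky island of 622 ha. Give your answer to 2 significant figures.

z = ln(161/43) / ln(19100/272) = 1.3202 / 4.2516 = 0.3105
c = 43 / 272^0.3105 = 43 / 5.701 = 7.542
S₃ = 7.542 × 622^0.3105 = 7.542 × 7.371 ≈ 55.59

56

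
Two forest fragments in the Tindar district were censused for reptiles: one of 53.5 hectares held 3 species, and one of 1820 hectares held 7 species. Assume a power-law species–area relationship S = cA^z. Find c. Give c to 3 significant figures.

1.15

z = ln(S₂/S₁) / ln(A₂/A₁) = ln(7/3) / ln(1820/53.5) = 0.8473 / 3.5269 = 0.2402
c = S₁ / A₁^z = 3 / 53.5^0.2402 = 3 / 2.601 = 1.153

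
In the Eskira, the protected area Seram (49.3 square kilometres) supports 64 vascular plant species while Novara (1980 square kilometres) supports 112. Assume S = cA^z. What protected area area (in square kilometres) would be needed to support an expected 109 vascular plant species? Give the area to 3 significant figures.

z = ln(112/64) / ln(1980/49.3) = 0.5596 / 3.6929 = 0.1515
c = 64 / 49.3^0.1515 = 64 / 1.805 = 35.45
A = (109/35.45)^(1/0.1515) ⇒ ln A = ln(3.075)/0.1515 = 7.4117
A = e^7.4117 ≈ 1655 square kilometres

1660 square kilometres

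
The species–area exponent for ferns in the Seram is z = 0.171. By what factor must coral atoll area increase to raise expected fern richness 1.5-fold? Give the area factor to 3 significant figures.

10.7

(A₂/A₁)^0.171 = 1.5, so A₂/A₁ = 1.5^(1/0.171) = 1.5^5.848
ln(A₂/A₁) = ln 1.5 / 0.171 = 0.4055 / 0.171 = 2.3711
A₂/A₁ = e^2.3711 ≈ 10.71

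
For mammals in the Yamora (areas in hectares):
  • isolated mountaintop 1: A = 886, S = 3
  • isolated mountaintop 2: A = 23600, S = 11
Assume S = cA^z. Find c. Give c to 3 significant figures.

0.204

z = ln(S₂/S₁) / ln(A₂/A₁) = ln(11/3) / ln(23600/886) = 1.2993 / 3.2823 = 0.3958
c = S₁ / A₁^z = 3 / 886^0.3958 = 3 / 14.68 = 0.2044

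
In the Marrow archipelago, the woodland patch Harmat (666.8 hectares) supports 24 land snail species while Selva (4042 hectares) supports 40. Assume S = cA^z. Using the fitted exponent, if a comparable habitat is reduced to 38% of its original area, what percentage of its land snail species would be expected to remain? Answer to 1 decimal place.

76.0%

z = ln(40/24) / ln(4042/666.8) = 0.5108 / 1.8020 = 0.2835
S_new/S_old = (A_new/A_old)^z = 0.38^0.2835 = exp(0.2835 × -0.9676) = 0.7601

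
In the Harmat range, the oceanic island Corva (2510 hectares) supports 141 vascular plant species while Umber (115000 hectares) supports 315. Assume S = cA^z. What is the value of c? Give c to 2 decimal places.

z = ln(S₂/S₁) / ln(A₂/A₁) = ln(315/141) / ln(115000/2510) = 0.8038 / 3.8246 = 0.2102
c = S₁ / A₁^z = 141 / 2510^0.2102 = 141 / 5.182 = 27.21

27.21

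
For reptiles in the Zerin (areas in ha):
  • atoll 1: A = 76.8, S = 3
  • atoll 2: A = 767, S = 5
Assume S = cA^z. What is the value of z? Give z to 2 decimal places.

0.22

Taking logs: ln S = ln c + z ln A, so z = (ln S₂ − ln S₁)/(ln A₂ − ln A₁).
z = ln(5/3) / ln(767/76.8) = ln(1.667) / ln(9.987) = 0.5108 / 2.3013 = 0.2220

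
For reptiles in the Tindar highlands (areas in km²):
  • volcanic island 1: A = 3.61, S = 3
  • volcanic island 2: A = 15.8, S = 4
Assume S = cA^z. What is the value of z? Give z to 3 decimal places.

0.195

Taking logs: ln S = ln c + z ln A, so z = (ln S₂ − ln S₁)/(ln A₂ − ln A₁).
z = ln(4/3) / ln(15.8/3.61) = ln(1.333) / ln(4.377) = 0.2877 / 1.4763 = 0.1949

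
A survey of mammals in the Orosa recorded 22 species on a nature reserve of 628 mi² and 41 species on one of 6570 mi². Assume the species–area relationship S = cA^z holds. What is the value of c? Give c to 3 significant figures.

z = ln(S₂/S₁) / ln(A₂/A₁) = ln(41/22) / ln(6570/628) = 0.6225 / 2.3477 = 0.2652
c = S₁ / A₁^z = 22 / 628^0.2652 = 22 / 5.52 = 3.986

3.99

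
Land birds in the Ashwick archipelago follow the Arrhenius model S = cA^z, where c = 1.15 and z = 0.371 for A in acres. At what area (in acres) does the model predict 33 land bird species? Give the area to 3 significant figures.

33 = 1.15 × A^0.371  ⇒  A^0.371 = 33/1.15 = 28.7
ln A = ln(28.7) / 0.371 = 3.3567 / 0.371 = 9.0478
A = e^9.0478 ≈ 8500 acres

8500 acres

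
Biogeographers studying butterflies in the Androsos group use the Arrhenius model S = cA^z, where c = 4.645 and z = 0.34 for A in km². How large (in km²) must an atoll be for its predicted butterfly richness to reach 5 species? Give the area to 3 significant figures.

1.24 km²

5 = 4.645 × A^0.34  ⇒  A^0.34 = 5/4.645 = 1.076
ln A = ln(1.076) / 0.34 = 0.0736 / 0.34 = 0.2166
A = e^0.2166 ≈ 1.242 km²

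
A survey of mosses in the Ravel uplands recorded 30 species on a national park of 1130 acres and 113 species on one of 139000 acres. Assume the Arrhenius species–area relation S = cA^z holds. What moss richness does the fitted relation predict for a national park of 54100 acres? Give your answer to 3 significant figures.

87.1

z = ln(113/30) / ln(139000/1130) = 1.3262 / 4.8123 = 0.2756
c = 30 / 1130^0.2756 = 30 / 6.94 = 4.323
S₃ = 4.323 × 54100^0.2756 = 4.323 × 20.16 ≈ 87.12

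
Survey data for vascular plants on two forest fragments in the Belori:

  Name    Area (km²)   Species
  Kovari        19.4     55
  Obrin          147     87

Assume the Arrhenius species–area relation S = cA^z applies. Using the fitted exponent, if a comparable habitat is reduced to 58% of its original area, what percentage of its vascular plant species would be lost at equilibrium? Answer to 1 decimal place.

11.6%

z = ln(87/55) / ln(147/19.4) = 0.4586 / 2.0252 = 0.2264
S_new/S_old = (A_new/A_old)^z = 0.58^0.2264 = exp(0.2264 × -0.5447) = 0.884
Fraction lost = 1 − 0.884 = 0.116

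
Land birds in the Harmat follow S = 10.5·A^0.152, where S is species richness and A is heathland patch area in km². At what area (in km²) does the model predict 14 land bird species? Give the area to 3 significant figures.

14 = 10.5 × A^0.152  ⇒  A^0.152 = 14/10.5 = 1.333
ln A = ln(1.333) / 0.152 = 0.2877 / 0.152 = 1.8926
A = e^1.8926 ≈ 6.637 km²

6.64 km²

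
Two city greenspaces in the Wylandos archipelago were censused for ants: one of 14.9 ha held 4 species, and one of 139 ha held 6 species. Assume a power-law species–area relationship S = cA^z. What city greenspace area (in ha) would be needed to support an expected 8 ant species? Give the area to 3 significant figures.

z = ln(6/4) / ln(139/14.9) = 0.4055 / 2.2331 = 0.1816
c = 4 / 14.9^0.1816 = 4 / 1.633 = 2.449
A = (8/2.449)^(1/0.1816) ⇒ ln A = ln(3.266)/0.1816 = 6.5189
A = e^6.5189 ≈ 677.8 ha

678 ha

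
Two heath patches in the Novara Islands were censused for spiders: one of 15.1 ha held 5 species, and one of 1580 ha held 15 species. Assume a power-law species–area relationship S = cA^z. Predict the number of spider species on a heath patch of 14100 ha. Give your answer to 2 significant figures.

25

z = ln(15/5) / ln(1580/15.1) = 1.0986 / 4.6505 = 0.2362
c = 5 / 15.1^0.2362 = 5 / 1.899 = 2.633
S₃ = 2.633 × 14100^0.2362 = 2.633 × 9.554 ≈ 25.16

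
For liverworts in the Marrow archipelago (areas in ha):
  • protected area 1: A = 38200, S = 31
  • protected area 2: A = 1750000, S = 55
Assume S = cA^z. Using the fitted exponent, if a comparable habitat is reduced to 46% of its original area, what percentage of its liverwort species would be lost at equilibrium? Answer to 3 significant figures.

z = ln(55/31) / ln(1750000/38200) = 0.5733 / 3.8245 = 0.1499
S_new/S_old = (A_new/A_old)^z = 0.46^0.1499 = exp(0.1499 × -0.7765) = 0.8901
Fraction lost = 1 − 0.8901 = 0.1099

11.0%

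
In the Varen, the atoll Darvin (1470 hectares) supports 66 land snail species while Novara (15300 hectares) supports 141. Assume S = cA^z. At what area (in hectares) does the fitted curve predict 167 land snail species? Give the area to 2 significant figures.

z = ln(141/66) / ln(15300/1470) = 0.7591 / 2.3426 = 0.3240
c = 66 / 1470^0.3240 = 66 / 10.63 = 6.211
A = (167/6.211)^(1/0.3240) ⇒ ln A = ln(26.89)/0.3240 = 10.1579
A = e^10.1579 ≈ 25793 hectares

26000 hectares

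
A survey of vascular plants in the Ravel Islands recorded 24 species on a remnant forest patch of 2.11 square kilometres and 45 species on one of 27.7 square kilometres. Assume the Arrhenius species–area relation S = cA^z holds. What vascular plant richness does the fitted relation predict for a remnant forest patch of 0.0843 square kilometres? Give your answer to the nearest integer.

z = ln(45/24) / ln(27.7/2.11) = 0.6286 / 2.5747 = 0.2441
c = 24 / 2.11^0.2441 = 24 / 1.2 = 20
S₃ = 20 × 0.0843^0.2441 = 20 × 0.5467 ≈ 10.93

11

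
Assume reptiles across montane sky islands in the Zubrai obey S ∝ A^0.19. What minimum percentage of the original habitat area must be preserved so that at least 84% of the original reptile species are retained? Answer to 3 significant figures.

39.9%

Need (A_new/A_old)^0.19 = 0.84, so A_new/A_old = 0.84^(1/0.19) = 0.84^5.263
ln(A_new/A_old) = ln 0.84 / 0.19 = -0.1744 / 0.19 = -0.9176
A_new/A_old = e^-0.9176 ≈ 0.3995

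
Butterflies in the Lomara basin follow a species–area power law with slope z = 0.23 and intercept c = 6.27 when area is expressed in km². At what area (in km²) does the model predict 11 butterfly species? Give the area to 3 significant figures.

11.5 km²

11 = 6.27 × A^0.23  ⇒  A^0.23 = 11/6.27 = 1.754
ln A = ln(1.754) / 0.23 = 0.5621 / 0.23 = 2.4440
A = e^2.4440 ≈ 11.52 km²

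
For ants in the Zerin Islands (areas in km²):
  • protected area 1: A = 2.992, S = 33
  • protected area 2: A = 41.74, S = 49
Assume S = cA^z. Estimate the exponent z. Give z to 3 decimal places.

Taking logs: ln S = ln c + z ln A, so z = (ln S₂ − ln S₁)/(ln A₂ − ln A₁).
z = ln(49/33) / ln(41.74/2.992) = ln(1.485) / ln(13.95) = 0.3953 / 2.6355 = 0.1500

0.150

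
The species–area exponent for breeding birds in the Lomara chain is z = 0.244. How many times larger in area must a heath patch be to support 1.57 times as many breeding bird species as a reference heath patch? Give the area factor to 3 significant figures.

(A₂/A₁)^0.244 = 1.57, so A₂/A₁ = 1.57^(1/0.244) = 1.57^4.098
ln(A₂/A₁) = ln 1.57 / 0.244 = 0.4511 / 0.244 = 1.8487
A₂/A₁ = e^1.8487 ≈ 6.351

6.35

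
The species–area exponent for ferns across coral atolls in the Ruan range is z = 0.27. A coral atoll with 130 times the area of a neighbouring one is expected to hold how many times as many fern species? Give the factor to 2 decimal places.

S₂/S₁ = (A₂/A₁)^z = 130^0.27
ln(S₂/S₁) = 0.27 × ln 130 = 0.27 × 4.8675 = 1.3142
S₂/S₁ = e^1.3142 ≈ 3.722

3.72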